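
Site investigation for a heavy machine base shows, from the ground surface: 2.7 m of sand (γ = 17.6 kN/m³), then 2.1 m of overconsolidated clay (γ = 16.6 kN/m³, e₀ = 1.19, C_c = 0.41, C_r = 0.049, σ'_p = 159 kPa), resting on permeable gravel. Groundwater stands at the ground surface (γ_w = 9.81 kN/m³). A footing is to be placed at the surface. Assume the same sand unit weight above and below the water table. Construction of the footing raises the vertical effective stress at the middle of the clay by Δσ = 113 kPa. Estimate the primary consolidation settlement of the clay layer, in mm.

S_c ≈ 32.9 mm

Mid-depth of clay below the ground surface: z = 2.7 + 2.1/2 = 3.75 m.
Total vertical stress at mid-clay: σ_v = 17.6×2.7 + 16.6×1.05 = 64.95 kPa.
Pore pressure: u = 9.81×(3.75 − 0) = 36.788 kPa.
Initial effective stress: σ'_0 = σ_v − u = 64.95 − 36.788 = 28.162 kPa.
Final effective stress: σ'_f = 28.162 + 113 = 141.16 kPa.
σ'_f = 141.16 ≤ σ'_p = 159 kPa, so the clay remains overconsolidated and only the recompression index applies:
S_c = C_r·H/(1+e₀)·log₁₀(σ'_f/σ'_0) = 0.049×2.1/2.19×log₁₀(141.16/28.162)
    = 0.046986 × 0.70005 = 0.03289 m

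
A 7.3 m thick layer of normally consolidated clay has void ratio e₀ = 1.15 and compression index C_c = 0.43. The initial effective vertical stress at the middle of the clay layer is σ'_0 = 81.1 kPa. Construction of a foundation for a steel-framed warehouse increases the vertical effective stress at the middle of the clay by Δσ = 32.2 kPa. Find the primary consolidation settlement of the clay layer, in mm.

Final effective stress: σ'_f = σ'_0 + Δσ = 81.1 + 32.2 = 113.3 kPa.
Normally consolidated clay, so the full stress increment lies on the virgin compression line:
S_c = C_c·H/(1+e₀)·log₁₀(σ'_f/σ'_0) = 0.43×7.3/(1+1.15)×log₁₀(113.3/81.1)
    = 1.46 × 0.14521 = 0.212 m

S_c ≈ 212 mm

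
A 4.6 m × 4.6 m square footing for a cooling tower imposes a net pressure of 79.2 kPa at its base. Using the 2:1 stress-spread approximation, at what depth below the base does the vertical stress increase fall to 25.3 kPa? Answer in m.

z ≈ 3.54 m

2:1 spreading — at depth z the loaded area has grown by z in each plan dimension:
qB²/(B+z)² = Δσ_z ⇒ z = B(√(q/Δσ_z) − 1) = 4.6×(√(79.2/25.3) − 1) = 3.539 m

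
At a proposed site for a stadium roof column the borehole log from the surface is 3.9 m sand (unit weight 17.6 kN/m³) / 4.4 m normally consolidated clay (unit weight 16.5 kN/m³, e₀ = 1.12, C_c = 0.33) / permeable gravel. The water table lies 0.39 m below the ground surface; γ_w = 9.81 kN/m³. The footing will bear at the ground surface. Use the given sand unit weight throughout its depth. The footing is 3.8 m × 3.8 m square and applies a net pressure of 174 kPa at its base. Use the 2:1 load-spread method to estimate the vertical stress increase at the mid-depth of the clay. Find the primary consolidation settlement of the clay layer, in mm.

Mid-depth of clay below the ground surface: z = 3.9 + 4.4/2 = 6.1 m.
Total vertical stress at mid-clay: σ_v = 17.6×3.9 + 16.5×2.2 = 104.94 kPa.
Pore pressure: u = 9.81×(6.1 − 0.39) = 56.015 kPa.
Initial effective stress: σ'_0 = σ_v − u = 104.94 − 56.015 = 48.925 kPa.
Stress increase at mid-clay by the 2:1 spreading method:
Δσ = qBL/((B+z)(L+z)) = 174×3.8×3.8/((3.8+6.1)(3.8+6.1)) = 25.636 kPa
Final effective stress: σ'_f = σ'_0 + Δσ = 48.925 + 25.636 = 74.561 kPa.
Normally consolidated clay, so the full stress increment lies on the virgin compression line:
S_c = C_c·H/(1+e₀)·log₁₀(σ'_f/σ'_0) = 0.33×4.4/(1+1.12)×log₁₀(74.561/48.925)
    = 0.68491 × 0.18298 = 0.1253 m

S_c ≈ 125 mm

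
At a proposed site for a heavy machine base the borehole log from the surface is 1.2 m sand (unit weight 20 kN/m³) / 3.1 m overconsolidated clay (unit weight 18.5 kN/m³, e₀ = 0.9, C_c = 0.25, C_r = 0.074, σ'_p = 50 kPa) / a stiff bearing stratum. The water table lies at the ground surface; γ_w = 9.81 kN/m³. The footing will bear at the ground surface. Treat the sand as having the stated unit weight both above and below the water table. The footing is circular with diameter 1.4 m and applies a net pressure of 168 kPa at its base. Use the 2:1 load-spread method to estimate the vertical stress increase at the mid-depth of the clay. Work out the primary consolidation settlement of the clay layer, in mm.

S_c ≈ 29.2 mm

Mid-depth of clay below the ground surface: z = 1.2 + 3.1/2 = 2.75 m.
Total vertical stress at mid-clay: σ_v = 20×1.2 + 18.5×1.55 = 52.675 kPa.
Pore pressure: u = 9.81×(2.75 − 0) = 26.978 kPa.
Initial effective stress: σ'_0 = σ_v − u = 52.675 − 26.978 = 25.697 kPa.
Stress increase at mid-clay by the 2:1 spreading method:
Δσ ≈ qD²/(D+z)² = 168×1.4²/(1.4+2.75)² = 19.119 kPa
Final effective stress: σ'_f = 25.697 + 19.119 = 44.816 kPa.
σ'_f = 44.816 ≤ σ'_p = 50 kPa, so the clay remains overconsolidated and only the recompression index applies:
S_c = C_r·H/(1+e₀)·log₁₀(σ'_f/σ'_0) = 0.074×3.1/1.9×log₁₀(44.816/25.697)
    = 0.12074 × 0.24155 = 0.02916 m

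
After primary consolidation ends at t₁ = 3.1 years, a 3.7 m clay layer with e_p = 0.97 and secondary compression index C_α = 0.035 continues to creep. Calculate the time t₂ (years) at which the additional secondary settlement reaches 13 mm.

S_s = C_α·H/(1+e_p)·log₁₀(t₂/t₁) ⇒ log₁₀(t₂/t₁) = S_s·(1+e_p)/(C_α·H).
log₁₀(t₂/t₁) = 0.013 × (1+0.97) / (0.035×3.7) = 0.1978
t₂ = t₁ × 10^0.1978 = 3.1 × 1.577 = 4.888 years

t₂ ≈ 4.89 years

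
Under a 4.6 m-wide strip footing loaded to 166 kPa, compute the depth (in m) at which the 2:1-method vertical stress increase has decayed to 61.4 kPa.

2:1 spreading — at depth z the loaded area has grown by z in each plan dimension:
qB/(B+z) = Δσ_z ⇒ z = qB/Δσ_z − B = 166×4.6/61.4 − 4.6 = 7.836 m

z ≈ 7.84 m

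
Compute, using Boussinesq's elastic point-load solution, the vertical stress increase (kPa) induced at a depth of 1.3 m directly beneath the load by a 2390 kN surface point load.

Δσ_z ≈ 675 kPa

Boussinesq vertical stress below a point load on an elastic half-space:
Δσ_z = 3P/(2πz²) · [1 + (r/z)²]^(−5/2)
r/z = 0/1.3 = 0; [1+(r/z)²]^(−5/2) = 1.
Δσ_z = 3×2390/(2π×1.3²) × 1 = 675.23 × 1 = 675.2 kPa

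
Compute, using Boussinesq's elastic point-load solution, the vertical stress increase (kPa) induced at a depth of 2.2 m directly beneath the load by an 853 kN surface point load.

Boussinesq vertical stress below a point load on an elastic half-space:
Δσ_z = 3P/(2πz²) · [1 + (r/z)²]^(−5/2)
r/z = 0/2.2 = 0; [1+(r/z)²]^(−5/2) = 1.
Δσ_z = 3×853/(2π×2.2²) × 1 = 84.148 × 1 = 84.15 kPa

Δσ_z ≈ 84.1 kPa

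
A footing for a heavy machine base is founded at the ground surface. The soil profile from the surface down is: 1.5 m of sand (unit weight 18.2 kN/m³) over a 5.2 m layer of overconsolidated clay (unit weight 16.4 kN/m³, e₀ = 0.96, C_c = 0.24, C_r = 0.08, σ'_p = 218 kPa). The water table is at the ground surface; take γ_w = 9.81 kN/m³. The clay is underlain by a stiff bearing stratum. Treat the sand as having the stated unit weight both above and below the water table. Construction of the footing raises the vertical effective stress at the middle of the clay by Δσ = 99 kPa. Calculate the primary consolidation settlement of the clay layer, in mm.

Mid-depth of clay below the ground surface: z = 1.5 + 5.2/2 = 4.1 m.
Total vertical stress at mid-clay: σ_v = 18.2×1.5 + 16.4×2.6 = 69.94 kPa.
Pore pressure: u = 9.81×(4.1 − 0) = 40.221 kPa.
Initial effective stress: σ'_0 = σ_v − u = 69.94 − 40.221 = 29.719 kPa.
Final effective stress: σ'_f = 29.719 + 99 = 128.72 kPa.
σ'_f = 128.72 ≤ σ'_p = 218 kPa, so the clay remains overconsolidated and only the recompression index applies:
S_c = C_r·H/(1+e₀)·log₁₀(σ'_f/σ'_0) = 0.08×5.2/1.96×log₁₀(128.72/29.719)
    = 0.21225 × 0.63661 = 0.1351 m

S_c ≈ 135 mm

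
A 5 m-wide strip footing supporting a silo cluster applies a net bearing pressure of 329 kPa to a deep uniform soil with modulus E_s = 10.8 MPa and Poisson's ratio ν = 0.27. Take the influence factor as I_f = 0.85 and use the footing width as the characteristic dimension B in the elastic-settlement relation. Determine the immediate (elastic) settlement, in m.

Immediate (elastic) settlement: S_e = q·B·(1−ν²)/E_s · I_f.
E_s = 10.8 MPa = 10800 kPa.
S_e = 329 × 5 × (1 − 0.27²) / 10800 × 0.85
    = 329 × 5 × 0.9271 / 10800 × 0.85
    = 0.12 m

S_e ≈ 0.12 m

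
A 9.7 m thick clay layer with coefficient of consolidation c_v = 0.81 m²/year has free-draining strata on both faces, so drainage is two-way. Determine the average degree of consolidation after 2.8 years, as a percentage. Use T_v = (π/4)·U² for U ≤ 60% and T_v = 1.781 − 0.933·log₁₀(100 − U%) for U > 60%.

U ≈ 35 %

Drainage path length: H_d = H/2 = 4.85 m (double drainage).
T_v = c_v·t/H_d² = 0.81×2.8/4.85² = 0.096418.
T_v = 0.096418 corresponds to the U ≤ 60% branch:
U = √(4T_v/π) = 0.3504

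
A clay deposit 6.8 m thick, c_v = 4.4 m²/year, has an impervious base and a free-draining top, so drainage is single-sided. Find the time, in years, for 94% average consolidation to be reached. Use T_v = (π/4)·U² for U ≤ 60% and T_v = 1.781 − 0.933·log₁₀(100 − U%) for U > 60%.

Drainage path length: H_d = H = 6.8 m (single drainage).
U > 60%: T_v = 1.781 − 0.933·log₁₀(100 − 94) = 1.055.
t = T_v·H_d²/c_v = 1.055×6.8²/4.4 = 11.09 years.

t ≈ 11.1 years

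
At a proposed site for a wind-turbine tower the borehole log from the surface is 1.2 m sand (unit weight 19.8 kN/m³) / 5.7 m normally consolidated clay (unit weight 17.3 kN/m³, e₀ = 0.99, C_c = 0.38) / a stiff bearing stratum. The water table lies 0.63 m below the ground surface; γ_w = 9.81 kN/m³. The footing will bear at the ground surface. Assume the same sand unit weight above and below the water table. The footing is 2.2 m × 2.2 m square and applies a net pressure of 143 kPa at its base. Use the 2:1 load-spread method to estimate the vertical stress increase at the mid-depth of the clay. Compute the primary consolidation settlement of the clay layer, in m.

Mid-depth of clay below the ground surface: z = 1.2 + 5.7/2 = 4.05 m.
Total vertical stress at mid-clay: σ_v = 19.8×1.2 + 17.3×2.85 = 73.065 kPa.
Pore pressure: u = 9.81×(4.05 − 0.63) = 33.55 kPa.
Initial effective stress: σ'_0 = σ_v − u = 73.065 − 33.55 = 39.515 kPa.
Stress increase at mid-clay by the 2:1 spreading method:
Δσ = qBL/((B+z)(L+z)) = 143×2.2×2.2/((2.2+4.05)(2.2+4.05)) = 17.718 kPa
Final effective stress: σ'_f = σ'_0 + Δσ = 39.515 + 17.718 = 57.233 kPa.
Normally consolidated clay, so the full stress increment lies on the virgin compression line:
S_c = C_c·H/(1+e₀)·log₁₀(σ'_f/σ'_0) = 0.38×5.7/(1+0.99)×log₁₀(57.233/39.515)
    = 1.0884 × 0.16088 = 0.1751 m

S_c ≈ 0.175 m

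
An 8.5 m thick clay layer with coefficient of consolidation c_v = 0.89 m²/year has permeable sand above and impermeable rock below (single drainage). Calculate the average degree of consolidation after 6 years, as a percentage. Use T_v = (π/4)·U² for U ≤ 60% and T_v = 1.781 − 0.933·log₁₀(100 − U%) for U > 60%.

Drainage path length: H_d = H = 8.5 m (single drainage).
T_v = c_v·t/H_d² = 0.89×6/8.5² = 0.07391.
T_v = 0.07391 corresponds to the U ≤ 60% branch:
U = √(4T_v/π) = 0.3068

U ≈ 30.7 %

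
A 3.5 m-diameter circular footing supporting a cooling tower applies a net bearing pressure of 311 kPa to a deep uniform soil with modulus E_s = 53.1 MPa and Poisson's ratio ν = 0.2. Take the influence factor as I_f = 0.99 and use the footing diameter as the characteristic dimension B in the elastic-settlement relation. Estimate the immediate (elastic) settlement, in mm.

Immediate (elastic) settlement: S_e = q·B·(1−ν²)/E_s · I_f.
E_s = 53.1 MPa = 53100 kPa.
S_e = 311 × 3.5 × (1 − 0.2²) / 53100 × 0.99
    = 311 × 3.5 × 0.96 / 53100 × 0.99
    = 0.01948 m = 19.48 mm

S_e ≈ 19.5 mm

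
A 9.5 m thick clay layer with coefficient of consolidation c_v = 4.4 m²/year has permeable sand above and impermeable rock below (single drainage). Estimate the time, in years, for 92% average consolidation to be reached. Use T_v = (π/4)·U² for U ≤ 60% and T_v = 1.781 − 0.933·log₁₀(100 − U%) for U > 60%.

Drainage path length: H_d = H = 9.5 m (single drainage).
U > 60%: T_v = 1.781 − 0.933·log₁₀(100 − 92) = 0.93842.
t = T_v·H_d²/c_v = 0.93842×9.5²/4.4 = 19.25 years.

t ≈ 19.2 years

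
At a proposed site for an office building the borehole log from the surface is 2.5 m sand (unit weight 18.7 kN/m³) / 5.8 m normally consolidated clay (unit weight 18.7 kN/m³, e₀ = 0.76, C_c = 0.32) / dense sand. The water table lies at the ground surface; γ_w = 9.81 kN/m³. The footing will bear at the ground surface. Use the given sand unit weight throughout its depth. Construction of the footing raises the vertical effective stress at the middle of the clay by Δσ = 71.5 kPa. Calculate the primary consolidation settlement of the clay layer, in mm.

Mid-depth of clay below the ground surface: z = 2.5 + 5.8/2 = 5.4 m.
Total vertical stress at mid-clay: σ_v = 18.7×2.5 + 18.7×2.9 = 100.98 kPa.
Pore pressure: u = 9.81×(5.4 − 0) = 52.974 kPa.
Initial effective stress: σ'_0 = σ_v − u = 100.98 − 52.974 = 48.006 kPa.
Final effective stress: σ'_f = σ'_0 + Δσ = 48.006 + 71.5 = 119.51 kPa.
Normally consolidated clay, so the full stress increment lies on the virgin compression line:
S_c = C_c·H/(1+e₀)·log₁₀(σ'_f/σ'_0) = 0.32×5.8/(1+0.76)×log₁₀(119.51/48.006)
    = 1.0545 × 0.39611 = 0.4177 m

S_c ≈ 418 mm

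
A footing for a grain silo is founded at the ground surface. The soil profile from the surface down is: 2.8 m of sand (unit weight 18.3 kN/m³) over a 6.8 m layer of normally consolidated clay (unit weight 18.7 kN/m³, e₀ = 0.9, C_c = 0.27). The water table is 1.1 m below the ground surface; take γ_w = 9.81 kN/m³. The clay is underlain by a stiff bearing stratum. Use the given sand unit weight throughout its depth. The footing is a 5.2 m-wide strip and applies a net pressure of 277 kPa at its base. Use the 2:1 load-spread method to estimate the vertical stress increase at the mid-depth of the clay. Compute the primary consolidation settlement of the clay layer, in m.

S_c ≈ 0.454 m

Mid-depth of clay below the ground surface: z = 2.8 + 6.8/2 = 6.2 m.
Total vertical stress at mid-clay: σ_v = 18.3×2.8 + 18.7×3.4 = 114.82 kPa.
Pore pressure: u = 9.81×(6.2 − 1.1) = 50.031 kPa.
Initial effective stress: σ'_0 = σ_v − u = 114.82 − 50.031 = 64.789 kPa.
Stress increase at mid-clay by the 2:1 spreading method:
Δσ = qB/(B+z) = 277×5.2/(5.2+6.2) = 126.35 kPa
Final effective stress: σ'_f = σ'_0 + Δσ = 64.789 + 126.35 = 191.14 kPa.
Normally consolidated clay, so the full stress increment lies on the virgin compression line:
S_c = C_c·H/(1+e₀)·log₁₀(σ'_f/σ'_0) = 0.27×6.8/(1+0.9)×log₁₀(191.14/64.789)
    = 0.96632 × 0.46985 = 0.454 m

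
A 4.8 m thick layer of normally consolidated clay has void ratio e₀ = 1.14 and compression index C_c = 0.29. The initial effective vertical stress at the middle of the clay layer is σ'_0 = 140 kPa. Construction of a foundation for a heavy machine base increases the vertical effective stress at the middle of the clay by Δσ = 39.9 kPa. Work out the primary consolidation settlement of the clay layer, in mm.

S_c ≈ 70.8 mm

Final effective stress: σ'_f = σ'_0 + Δσ = 140 + 39.9 = 179.9 kPa.
Normally consolidated clay, so the full stress increment lies on the virgin compression line:
S_c = C_c·H/(1+e₀)·log₁₀(σ'_f/σ'_0) = 0.29×4.8/(1+1.14)×log₁₀(179.9/140)
    = 0.65047 × 0.1089 = 0.07084 m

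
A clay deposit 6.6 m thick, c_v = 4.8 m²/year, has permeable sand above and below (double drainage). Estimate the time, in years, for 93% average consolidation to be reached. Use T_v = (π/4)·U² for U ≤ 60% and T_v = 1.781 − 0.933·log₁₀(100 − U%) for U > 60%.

Drainage path length: H_d = H/2 = 3.3 m (double drainage).
U > 60%: T_v = 1.781 − 0.933·log₁₀(100 − 93) = 0.99252.
t = T_v·H_d²/c_v = 0.99252×3.3²/4.8 = 2.252 years.

t ≈ 2.25 years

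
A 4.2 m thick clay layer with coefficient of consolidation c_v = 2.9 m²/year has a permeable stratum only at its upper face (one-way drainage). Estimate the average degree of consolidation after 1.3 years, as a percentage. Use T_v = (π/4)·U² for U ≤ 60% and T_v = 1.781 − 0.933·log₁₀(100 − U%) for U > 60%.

Drainage path length: H_d = H = 4.2 m (single drainage).
T_v = c_v·t/H_d² = 2.9×1.3/4.2² = 0.21372.
T_v = 0.21372 corresponds to the U ≤ 60% branch:
U = √(4T_v/π) = 0.5216

U ≈ 52.2 %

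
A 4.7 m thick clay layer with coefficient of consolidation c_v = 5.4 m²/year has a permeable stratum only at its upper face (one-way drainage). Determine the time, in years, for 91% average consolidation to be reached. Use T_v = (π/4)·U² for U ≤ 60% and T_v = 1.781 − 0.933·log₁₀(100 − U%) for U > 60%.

t ≈ 3.64 years

Drainage path length: H_d = H = 4.7 m (single drainage).
U > 60%: T_v = 1.781 − 0.933·log₁₀(100 − 91) = 0.89069.
t = T_v·H_d²/c_v = 0.89069×4.7²/5.4 = 3.644 years.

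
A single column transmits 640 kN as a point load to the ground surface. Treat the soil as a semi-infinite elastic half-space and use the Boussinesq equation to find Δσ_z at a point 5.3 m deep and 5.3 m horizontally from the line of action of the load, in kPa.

Boussinesq vertical stress below a point load on an elastic half-space:
Δσ_z = 3P/(2πz²) · [1 + (r/z)²]^(−5/2)
r/z = 5.3/5.3 = 1; [1+(r/z)²]^(−5/2) = 0.17678.
Δσ_z = 3×640/(2π×5.3²) × 0.17678 = 10.879 × 0.17678 = 1.923 kPa

Δσ_z ≈ 1.92 kPa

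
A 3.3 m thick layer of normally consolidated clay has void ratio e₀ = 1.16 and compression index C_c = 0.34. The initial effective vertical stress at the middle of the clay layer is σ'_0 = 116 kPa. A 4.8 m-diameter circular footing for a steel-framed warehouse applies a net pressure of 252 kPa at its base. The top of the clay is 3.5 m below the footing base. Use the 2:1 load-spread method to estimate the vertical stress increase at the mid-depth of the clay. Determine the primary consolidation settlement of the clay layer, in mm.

Mid-depth of clay below the footing base: z = 3.5 + 3.3/2 = 5.15 m.
Stress increase at mid-clay by the 2:1 spreading method:
Δσ ≈ qD²/(D+z)² = 252×4.8²/(4.8+5.15)² = 58.646 kPa
Final effective stress: σ'_f = σ'_0 + Δσ = 116 + 58.646 = 174.65 kPa.
Normally consolidated clay, so the full stress increment lies on the virgin compression line:
S_c = C_c·H/(1+e₀)·log₁₀(σ'_f/σ'_0) = 0.34×3.3/(1+1.16)×log₁₀(174.65/116)
    = 0.51944 × 0.17771 = 0.09231 m

S_c ≈ 92.3 mm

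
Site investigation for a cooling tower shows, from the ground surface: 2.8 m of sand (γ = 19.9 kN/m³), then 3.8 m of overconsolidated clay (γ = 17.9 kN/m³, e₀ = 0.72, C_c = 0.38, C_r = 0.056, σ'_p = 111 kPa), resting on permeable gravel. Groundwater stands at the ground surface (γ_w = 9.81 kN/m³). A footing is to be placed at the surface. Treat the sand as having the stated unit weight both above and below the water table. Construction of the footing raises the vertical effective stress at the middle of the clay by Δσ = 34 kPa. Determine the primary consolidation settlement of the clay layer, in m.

Mid-depth of clay below the ground surface: z = 2.8 + 3.8/2 = 4.7 m.
Total vertical stress at mid-clay: σ_v = 19.9×2.8 + 17.9×1.9 = 89.73 kPa.
Pore pressure: u = 9.81×(4.7 − 0) = 46.107 kPa.
Initial effective stress: σ'_0 = σ_v − u = 89.73 − 46.107 = 43.623 kPa.
Final effective stress: σ'_f = 43.623 + 34 = 77.623 kPa.
σ'_f = 77.623 ≤ σ'_p = 111 kPa, so the clay remains overconsolidated and only the recompression index applies:
S_c = C_r·H/(1+e₀)·log₁₀(σ'_f/σ'_0) = 0.056×3.8/1.72×log₁₀(77.623/43.623)
    = 0.12372 × 0.25027 = 0.03096 m

S_c ≈ 0.031 m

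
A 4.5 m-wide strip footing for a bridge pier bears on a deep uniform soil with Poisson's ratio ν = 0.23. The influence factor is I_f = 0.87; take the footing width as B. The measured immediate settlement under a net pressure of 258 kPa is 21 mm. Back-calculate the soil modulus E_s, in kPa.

S_e = q·B·(1−ν²)/E_s · I_f  ⇒  E_s = q·B·(1−ν²)·I_f / S_e.
E_s = 258 × 4.5 × 0.9471 × 0.87 / 0.021 = 45550 kPa

E_s ≈ 45600 kPa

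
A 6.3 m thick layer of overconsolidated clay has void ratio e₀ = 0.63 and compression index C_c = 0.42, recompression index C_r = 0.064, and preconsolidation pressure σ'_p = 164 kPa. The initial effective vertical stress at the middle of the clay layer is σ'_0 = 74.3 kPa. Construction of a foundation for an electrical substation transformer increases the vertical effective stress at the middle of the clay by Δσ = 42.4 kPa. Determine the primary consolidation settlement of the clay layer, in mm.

Final effective stress: σ'_f = 74.3 + 42.4 = 116.7 kPa.
σ'_f = 116.7 ≤ σ'_p = 164 kPa, so the clay remains overconsolidated and only the recompression index applies:
S_c = C_r·H/(1+e₀)·log₁₀(σ'_f/σ'_0) = 0.064×6.3/1.63×log₁₀(116.7/74.3)
    = 0.24736 × 0.19608 = 0.0485 m

S_c ≈ 48.5 mm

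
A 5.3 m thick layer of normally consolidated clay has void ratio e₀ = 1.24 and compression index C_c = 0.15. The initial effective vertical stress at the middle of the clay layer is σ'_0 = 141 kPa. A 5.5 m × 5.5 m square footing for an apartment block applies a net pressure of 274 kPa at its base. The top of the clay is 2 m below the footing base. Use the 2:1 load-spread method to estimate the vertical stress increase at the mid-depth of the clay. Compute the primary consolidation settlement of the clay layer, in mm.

Mid-depth of clay below the footing base: z = 2 + 5.3/2 = 4.65 m.
Stress increase at mid-clay by the 2:1 spreading method:
Δσ = qBL/((B+z)(L+z)) = 274×5.5×5.5/((5.5+4.65)(5.5+4.65)) = 80.453 kPa
Final effective stress: σ'_f = σ'_0 + Δσ = 141 + 80.453 = 221.45 kPa.
Normally consolidated clay, so the full stress increment lies on the virgin compression line:
S_c = C_c·H/(1+e₀)·log₁₀(σ'_f/σ'_0) = 0.15×5.3/(1+1.24)×log₁₀(221.45/141)
    = 0.35491 × 0.19606 = 0.06958 m

S_c ≈ 69.6 mm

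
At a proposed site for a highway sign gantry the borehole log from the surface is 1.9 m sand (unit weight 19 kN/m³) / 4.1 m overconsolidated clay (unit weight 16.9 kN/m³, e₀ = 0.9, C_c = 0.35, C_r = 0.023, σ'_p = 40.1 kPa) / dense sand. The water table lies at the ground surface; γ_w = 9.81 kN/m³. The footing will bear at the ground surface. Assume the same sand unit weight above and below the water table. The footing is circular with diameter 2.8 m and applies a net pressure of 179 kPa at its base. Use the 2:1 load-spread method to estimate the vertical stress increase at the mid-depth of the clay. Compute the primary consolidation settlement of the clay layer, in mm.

S_c ≈ 152 mm

Mid-depth of clay below the ground surface: z = 1.9 + 4.1/2 = 3.95 m.
Total vertical stress at mid-clay: σ_v = 19×1.9 + 16.9×2.05 = 70.745 kPa.
Pore pressure: u = 9.81×(3.95 − 0) = 38.75 kPa.
Initial effective stress: σ'_0 = σ_v − u = 70.745 − 38.75 = 31.995 kPa.
Stress increase at mid-clay by the 2:1 spreading method:
Δσ ≈ qD²/(D+z)² = 179×2.8²/(2.8+3.95)² = 30.801 kPa
Final effective stress: σ'_f = 31.995 + 30.801 = 62.796 kPa.
σ'_f = 62.796 > σ'_p = 40.1 kPa, so the stress path crosses the preconsolidation pressure — recompression up to σ'_p, then virgin compression beyond:
S_c = H/(1+e₀)·[C_r·log₁₀(σ'_p/σ'_0) + C_c·log₁₀(σ'_f/σ'_p)]
    = 4.1/1.9 × [0.023×log₁₀(40.1/31.995) + 0.35×log₁₀(62.796/40.1)]
    = 2.1579 × [0.0022554 + 0.068176] = 0.152 m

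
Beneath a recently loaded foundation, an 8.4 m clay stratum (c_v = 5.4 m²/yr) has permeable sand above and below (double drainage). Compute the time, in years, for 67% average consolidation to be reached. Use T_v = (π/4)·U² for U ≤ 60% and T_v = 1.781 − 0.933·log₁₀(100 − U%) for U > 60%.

t ≈ 1.19 years

Drainage path length: H_d = H/2 = 4.2 m (double drainage).
U > 60%: T_v = 1.781 − 0.933·log₁₀(100 − 67) = 0.36423.
t = T_v·H_d²/c_v = 0.36423×4.2²/5.4 = 1.19 years.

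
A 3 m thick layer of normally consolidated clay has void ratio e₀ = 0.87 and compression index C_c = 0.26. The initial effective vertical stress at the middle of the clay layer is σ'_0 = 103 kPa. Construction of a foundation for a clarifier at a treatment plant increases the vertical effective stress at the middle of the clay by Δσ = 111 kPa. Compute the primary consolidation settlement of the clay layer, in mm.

S_c ≈ 132 mm

Final effective stress: σ'_f = σ'_0 + Δσ = 103 + 111 = 214 kPa.
Normally consolidated clay, so the full stress increment lies on the virgin compression line:
S_c = C_c·H/(1+e₀)·log₁₀(σ'_f/σ'_0) = 0.26×3/(1+0.87)×log₁₀(214/103)
    = 0.41711 × 0.31758 = 0.1325 m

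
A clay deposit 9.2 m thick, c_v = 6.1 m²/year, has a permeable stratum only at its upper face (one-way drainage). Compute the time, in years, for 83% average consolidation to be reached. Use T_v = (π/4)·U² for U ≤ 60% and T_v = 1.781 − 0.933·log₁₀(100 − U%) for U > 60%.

t ≈ 8.78 years

Drainage path length: H_d = H = 9.2 m (single drainage).
U > 60%: T_v = 1.781 − 0.933·log₁₀(100 − 83) = 0.63299.
t = T_v·H_d²/c_v = 0.63299×9.2²/6.1 = 8.783 years.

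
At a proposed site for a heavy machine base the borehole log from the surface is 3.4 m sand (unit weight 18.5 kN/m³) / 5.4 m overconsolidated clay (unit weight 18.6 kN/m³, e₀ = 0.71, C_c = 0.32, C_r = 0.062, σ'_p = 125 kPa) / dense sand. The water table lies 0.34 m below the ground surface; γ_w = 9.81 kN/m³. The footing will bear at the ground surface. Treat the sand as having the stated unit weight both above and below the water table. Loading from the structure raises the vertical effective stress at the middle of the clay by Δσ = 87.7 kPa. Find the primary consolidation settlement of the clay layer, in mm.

S_c ≈ 130 mm

Mid-depth of clay below the ground surface: z = 3.4 + 5.4/2 = 6.1 m.
Total vertical stress at mid-clay: σ_v = 18.5×3.4 + 18.6×2.7 = 113.12 kPa.
Pore pressure: u = 9.81×(6.1 − 0.34) = 56.506 kPa.
Initial effective stress: σ'_0 = σ_v − u = 113.12 − 56.506 = 56.614 kPa.
Final effective stress: σ'_f = 56.614 + 87.7 = 144.31 kPa.
σ'_f = 144.31 > σ'_p = 125 kPa, so the stress path crosses the preconsolidation pressure — recompression up to σ'_p, then virgin compression beyond:
S_c = H/(1+e₀)·[C_r·log₁₀(σ'_p/σ'_0) + C_c·log₁₀(σ'_f/σ'_p)]
    = 5.4/1.71 × [0.062×log₁₀(125/56.614) + 0.32×log₁₀(144.31/125)]
    = 3.1579 × [0.021327 + 0.019964] = 0.1304 m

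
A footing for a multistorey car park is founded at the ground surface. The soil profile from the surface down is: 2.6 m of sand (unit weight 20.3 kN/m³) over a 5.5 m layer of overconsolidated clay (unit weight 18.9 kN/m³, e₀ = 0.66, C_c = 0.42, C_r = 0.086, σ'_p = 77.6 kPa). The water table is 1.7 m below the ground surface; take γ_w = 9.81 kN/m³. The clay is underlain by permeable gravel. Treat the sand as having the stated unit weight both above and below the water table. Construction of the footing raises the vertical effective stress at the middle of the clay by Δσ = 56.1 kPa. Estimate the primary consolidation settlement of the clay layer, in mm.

S_c ≈ 303 mm

Mid-depth of clay below the ground surface: z = 2.6 + 5.5/2 = 5.35 m.
Total vertical stress at mid-clay: σ_v = 20.3×2.6 + 18.9×2.75 = 104.75 kPa.
Pore pressure: u = 9.81×(5.35 − 1.7) = 35.806 kPa.
Initial effective stress: σ'_0 = σ_v − u = 104.75 − 35.806 = 68.944 kPa.
Final effective stress: σ'_f = 68.944 + 56.1 = 125.04 kPa.
σ'_f = 125.04 > σ'_p = 77.6 kPa, so the stress path crosses the preconsolidation pressure — recompression up to σ'_p, then virgin compression beyond:
S_c = H/(1+e₀)·[C_r·log₁₀(σ'_p/σ'_0) + C_c·log₁₀(σ'_f/σ'_p)]
    = 5.5/1.66 × [0.086×log₁₀(77.6/68.944) + 0.42×log₁₀(125.04/77.6)]
    = 3.3133 × [0.0044174 + 0.087019] = 0.303 m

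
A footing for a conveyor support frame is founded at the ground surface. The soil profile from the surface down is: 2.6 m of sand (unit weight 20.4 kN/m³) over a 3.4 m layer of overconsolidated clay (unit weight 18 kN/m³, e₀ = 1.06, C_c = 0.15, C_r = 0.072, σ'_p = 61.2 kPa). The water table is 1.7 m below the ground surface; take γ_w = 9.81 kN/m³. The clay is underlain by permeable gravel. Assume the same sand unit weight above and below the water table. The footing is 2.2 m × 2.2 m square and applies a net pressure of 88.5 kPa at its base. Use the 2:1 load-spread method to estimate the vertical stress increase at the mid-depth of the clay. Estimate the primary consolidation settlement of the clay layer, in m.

Mid-depth of clay below the ground surface: z = 2.6 + 3.4/2 = 4.3 m.
Total vertical stress at mid-clay: σ_v = 20.4×2.6 + 18×1.7 = 83.64 kPa.
Pore pressure: u = 9.81×(4.3 − 1.7) = 25.506 kPa.
Initial effective stress: σ'_0 = σ_v − u = 83.64 − 25.506 = 58.134 kPa.
Stress increase at mid-clay by the 2:1 spreading method:
Δσ = qBL/((B+z)(L+z)) = 88.5×2.2×2.2/((2.2+4.3)(2.2+4.3)) = 10.138 kPa
Final effective stress: σ'_f = 58.134 + 10.138 = 68.272 kPa.
σ'_f = 68.272 > σ'_p = 61.2 kPa, so the stress path crosses the preconsolidation pressure — recompression up to σ'_p, then virgin compression beyond:
S_c = H/(1+e₀)·[C_r·log₁₀(σ'_p/σ'_0) + C_c·log₁₀(σ'_f/σ'_p)]
    = 3.4/2.06 × [0.072×log₁₀(61.2/58.134) + 0.15×log₁₀(68.272/61.2)]
    = 1.6505 × [0.0016071 + 0.0071237] = 0.01441 m

S_c ≈ 0.0144 m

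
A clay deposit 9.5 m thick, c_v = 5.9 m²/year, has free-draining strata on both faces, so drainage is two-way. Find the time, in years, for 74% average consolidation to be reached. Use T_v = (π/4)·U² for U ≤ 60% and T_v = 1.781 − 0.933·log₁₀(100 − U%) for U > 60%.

Drainage path length: H_d = H/2 = 4.75 m (double drainage).
U > 60%: T_v = 1.781 − 0.933·log₁₀(100 − 74) = 0.46083.
t = T_v·H_d²/c_v = 0.46083×4.75²/5.9 = 1.762 years.

t ≈ 1.76 years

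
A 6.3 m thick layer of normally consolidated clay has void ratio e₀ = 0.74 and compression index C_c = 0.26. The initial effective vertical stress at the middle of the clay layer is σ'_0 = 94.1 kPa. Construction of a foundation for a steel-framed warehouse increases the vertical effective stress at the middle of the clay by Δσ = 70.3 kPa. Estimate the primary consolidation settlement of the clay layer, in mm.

S_c ≈ 228 mm

Final effective stress: σ'_f = σ'_0 + Δσ = 94.1 + 70.3 = 164.4 kPa.
Normally consolidated clay, so the full stress increment lies on the virgin compression line:
S_c = C_c·H/(1+e₀)·log₁₀(σ'_f/σ'_0) = 0.26×6.3/(1+0.74)×log₁₀(164.4/94.1)
    = 0.94138 × 0.24231 = 0.2281 m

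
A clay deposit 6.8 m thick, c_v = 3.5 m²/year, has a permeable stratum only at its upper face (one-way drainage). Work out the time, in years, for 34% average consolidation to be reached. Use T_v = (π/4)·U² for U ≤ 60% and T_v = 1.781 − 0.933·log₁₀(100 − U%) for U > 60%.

Drainage path length: H_d = H = 6.8 m (single drainage).
U ≤ 60%: T_v = (π/4)·U² = (π/4)×0.34² = 0.090792.
t = T_v·H_d²/c_v = 0.090792×6.8²/3.5 = 1.199 years.

t ≈ 1.2 years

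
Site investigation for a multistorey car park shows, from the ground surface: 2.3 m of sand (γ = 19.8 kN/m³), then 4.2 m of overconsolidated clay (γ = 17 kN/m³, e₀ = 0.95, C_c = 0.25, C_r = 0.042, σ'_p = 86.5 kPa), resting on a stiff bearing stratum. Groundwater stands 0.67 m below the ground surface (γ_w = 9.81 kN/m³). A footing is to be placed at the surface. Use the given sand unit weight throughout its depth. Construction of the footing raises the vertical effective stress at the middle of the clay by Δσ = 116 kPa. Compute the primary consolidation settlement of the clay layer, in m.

Mid-depth of clay below the ground surface: z = 2.3 + 4.2/2 = 4.4 m.
Total vertical stress at mid-clay: σ_v = 19.8×2.3 + 17×2.1 = 81.24 kPa.
Pore pressure: u = 9.81×(4.4 − 0.67) = 36.591 kPa.
Initial effective stress: σ'_0 = σ_v − u = 81.24 − 36.591 = 44.649 kPa.
Final effective stress: σ'_f = 44.649 + 116 = 160.65 kPa.
σ'_f = 160.65 > σ'_p = 86.5 kPa, so the stress path crosses the preconsolidation pressure — recompression up to σ'_p, then virgin compression beyond:
S_c = H/(1+e₀)·[C_r·log₁₀(σ'_p/σ'_0) + C_c·log₁₀(σ'_f/σ'_p)]
    = 4.2/1.95 × [0.042×log₁₀(86.5/44.649) + 0.25×log₁₀(160.65/86.5)]
    = 2.1538 × [0.012063 + 0.067216] = 0.1708 m

S_c ≈ 0.171 m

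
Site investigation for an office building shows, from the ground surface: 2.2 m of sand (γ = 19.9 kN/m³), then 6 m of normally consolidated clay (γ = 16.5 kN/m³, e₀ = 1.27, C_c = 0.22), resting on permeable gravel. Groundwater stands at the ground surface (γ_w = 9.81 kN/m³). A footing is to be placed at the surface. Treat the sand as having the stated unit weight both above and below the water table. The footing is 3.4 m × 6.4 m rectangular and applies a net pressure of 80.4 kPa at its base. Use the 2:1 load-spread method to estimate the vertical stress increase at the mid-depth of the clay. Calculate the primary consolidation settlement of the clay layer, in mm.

S_c ≈ 87.6 mm

Mid-depth of clay below the ground surface: z = 2.2 + 6/2 = 5.2 m.
Total vertical stress at mid-clay: σ_v = 19.9×2.2 + 16.5×3 = 93.28 kPa.
Pore pressure: u = 9.81×(5.2 − 0) = 51.012 kPa.
Initial effective stress: σ'_0 = σ_v − u = 93.28 − 51.012 = 42.268 kPa.
Stress increase at mid-clay by the 2:1 spreading method:
Δσ = qBL/((B+z)(L+z)) = 80.4×3.4×6.4/((3.4+5.2)(6.4+5.2)) = 17.537 kPa
Final effective stress: σ'_f = σ'_0 + Δσ = 42.268 + 17.537 = 59.805 kPa.
Normally consolidated clay, so the full stress increment lies on the virgin compression line:
S_c = C_c·H/(1+e₀)·log₁₀(σ'_f/σ'_0) = 0.22×6/(1+1.27)×log₁₀(59.805/42.268)
    = 0.5815 × 0.15073 = 0.08765 m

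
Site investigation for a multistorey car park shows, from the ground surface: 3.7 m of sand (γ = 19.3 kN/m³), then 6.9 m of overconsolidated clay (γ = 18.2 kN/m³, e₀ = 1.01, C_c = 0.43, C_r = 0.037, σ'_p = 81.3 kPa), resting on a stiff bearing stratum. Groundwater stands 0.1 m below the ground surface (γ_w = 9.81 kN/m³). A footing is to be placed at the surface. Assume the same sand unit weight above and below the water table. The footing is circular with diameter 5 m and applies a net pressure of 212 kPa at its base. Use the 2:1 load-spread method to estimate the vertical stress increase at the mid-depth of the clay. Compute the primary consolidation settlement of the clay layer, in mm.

S_c ≈ 151 mm

Mid-depth of clay below the ground surface: z = 3.7 + 6.9/2 = 7.15 m.
Total vertical stress at mid-clay: σ_v = 19.3×3.7 + 18.2×3.45 = 134.2 kPa.
Pore pressure: u = 9.81×(7.15 − 0.1) = 69.16 kPa.
Initial effective stress: σ'_0 = σ_v − u = 134.2 − 69.16 = 65.04 kPa.
Stress increase at mid-clay by the 2:1 spreading method:
Δσ ≈ qD²/(D+z)² = 212×5²/(5+7.15)² = 35.902 kPa
Final effective stress: σ'_f = 65.04 + 35.902 = 100.94 kPa.
σ'_f = 100.94 > σ'_p = 81.3 kPa, so the stress path crosses the preconsolidation pressure — recompression up to σ'_p, then virgin compression beyond:
S_c = H/(1+e₀)·[C_r·log₁₀(σ'_p/σ'_0) + C_c·log₁₀(σ'_f/σ'_p)]
    = 6.9/2.01 × [0.037×log₁₀(81.3/65.04) + 0.43×log₁₀(100.94/81.3)]
    = 3.4328 × [0.0035857 + 0.040408] = 0.151 m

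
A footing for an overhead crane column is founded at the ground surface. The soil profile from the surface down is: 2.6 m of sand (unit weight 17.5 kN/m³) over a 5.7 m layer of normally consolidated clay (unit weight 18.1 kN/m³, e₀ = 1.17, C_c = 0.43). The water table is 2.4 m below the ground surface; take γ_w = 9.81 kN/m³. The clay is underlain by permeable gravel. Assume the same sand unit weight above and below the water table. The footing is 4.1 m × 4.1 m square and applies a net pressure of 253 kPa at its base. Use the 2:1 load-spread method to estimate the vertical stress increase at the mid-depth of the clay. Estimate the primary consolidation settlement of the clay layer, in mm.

S_c ≈ 259 mm

Mid-depth of clay below the ground surface: z = 2.6 + 5.7/2 = 5.45 m.
Total vertical stress at mid-clay: σ_v = 17.5×2.6 + 18.1×2.85 = 97.085 kPa.
Pore pressure: u = 9.81×(5.45 − 2.4) = 29.921 kPa.
Initial effective stress: σ'_0 = σ_v − u = 97.085 − 29.921 = 67.164 kPa.
Stress increase at mid-clay by the 2:1 spreading method:
Δσ = qBL/((B+z)(L+z)) = 253×4.1×4.1/((4.1+5.45)(4.1+5.45)) = 46.632 kPa
Final effective stress: σ'_f = σ'_0 + Δσ = 67.164 + 46.632 = 113.8 kPa.
Normally consolidated clay, so the full stress increment lies on the virgin compression line:
S_c = C_c·H/(1+e₀)·log₁₀(σ'_f/σ'_0) = 0.43×5.7/(1+1.17)×log₁₀(113.8/67.164)
    = 1.1295 × 0.22901 = 0.2587 m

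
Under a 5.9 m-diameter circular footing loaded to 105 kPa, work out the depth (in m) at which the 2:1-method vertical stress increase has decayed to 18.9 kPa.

2:1 spreading — at depth z the loaded area has grown by z in each plan dimension:
qD²/(D+z)² = Δσ_z ⇒ z = D(√(q/Δσ_z) − 1) = 5.9×(√(105/18.9) − 1) = 8.006 m

z ≈ 8.01 m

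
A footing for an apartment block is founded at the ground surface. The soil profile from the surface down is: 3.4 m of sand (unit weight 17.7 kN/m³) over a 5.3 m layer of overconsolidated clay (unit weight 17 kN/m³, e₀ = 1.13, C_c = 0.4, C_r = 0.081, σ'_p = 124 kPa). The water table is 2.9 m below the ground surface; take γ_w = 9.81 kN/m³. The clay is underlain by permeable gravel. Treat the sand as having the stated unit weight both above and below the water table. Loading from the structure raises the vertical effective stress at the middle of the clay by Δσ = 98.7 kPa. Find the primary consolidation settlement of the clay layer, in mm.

S_c ≈ 189 mm

Mid-depth of clay below the ground surface: z = 3.4 + 5.3/2 = 6.05 m.
Total vertical stress at mid-clay: σ_v = 17.7×3.4 + 17×2.65 = 105.23 kPa.
Pore pressure: u = 9.81×(6.05 − 2.9) = 30.902 kPa.
Initial effective stress: σ'_0 = σ_v − u = 105.23 − 30.902 = 74.328 kPa.
Final effective stress: σ'_f = 74.328 + 98.7 = 173.03 kPa.
σ'_f = 173.03 > σ'_p = 124 kPa, so the stress path crosses the preconsolidation pressure — recompression up to σ'_p, then virgin compression beyond:
S_c = H/(1+e₀)·[C_r·log₁₀(σ'_p/σ'_0) + C_c·log₁₀(σ'_f/σ'_p)]
    = 5.3/2.13 × [0.081×log₁₀(124/74.328) + 0.4×log₁₀(173.03/124)]
    = 2.4883 × [0.018004 + 0.05788] = 0.1888 m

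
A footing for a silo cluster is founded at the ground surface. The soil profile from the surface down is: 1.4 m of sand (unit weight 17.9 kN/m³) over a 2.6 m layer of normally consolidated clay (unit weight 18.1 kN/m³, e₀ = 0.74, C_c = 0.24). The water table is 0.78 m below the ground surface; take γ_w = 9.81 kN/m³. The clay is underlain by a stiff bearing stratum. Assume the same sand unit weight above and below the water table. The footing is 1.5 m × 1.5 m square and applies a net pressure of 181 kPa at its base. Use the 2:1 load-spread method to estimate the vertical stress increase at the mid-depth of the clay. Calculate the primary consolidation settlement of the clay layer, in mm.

S_c ≈ 89.4 mm

Mid-depth of clay below the ground surface: z = 1.4 + 2.6/2 = 2.7 m.
Total vertical stress at mid-clay: σ_v = 17.9×1.4 + 18.1×1.3 = 48.59 kPa.
Pore pressure: u = 9.81×(2.7 − 0.78) = 18.835 kPa.
Initial effective stress: σ'_0 = σ_v − u = 48.59 − 18.835 = 29.755 kPa.
Stress increase at mid-clay by the 2:1 spreading method:
Δσ = qBL/((B+z)(L+z)) = 181×1.5×1.5/((1.5+2.7)(1.5+2.7)) = 23.087 kPa
Final effective stress: σ'_f = σ'_0 + Δσ = 29.755 + 23.087 = 52.842 kPa.
Normally consolidated clay, so the full stress increment lies on the virgin compression line:
S_c = C_c·H/(1+e₀)·log₁₀(σ'_f/σ'_0) = 0.24×2.6/(1+0.74)×log₁₀(52.842/29.755)
    = 0.35862 × 0.24942 = 0.08945 m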